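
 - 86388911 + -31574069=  - 117962980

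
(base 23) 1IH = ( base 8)1700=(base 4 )33000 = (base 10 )960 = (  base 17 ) 358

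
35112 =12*2926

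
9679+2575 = 12254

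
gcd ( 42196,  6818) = 14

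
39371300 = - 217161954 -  - 256533254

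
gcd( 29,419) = 1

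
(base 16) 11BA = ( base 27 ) 662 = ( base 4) 1012322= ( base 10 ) 4538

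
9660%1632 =1500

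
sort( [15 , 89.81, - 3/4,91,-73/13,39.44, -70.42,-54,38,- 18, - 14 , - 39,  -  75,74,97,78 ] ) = [ - 75, - 70.42 , - 54  , - 39, - 18,-14, - 73/13,-3/4,15, 38 , 39.44,74,78,89.81,91, 97]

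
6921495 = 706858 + 6214637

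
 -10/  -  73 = 10/73 = 0.14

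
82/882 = 41/441  =  0.09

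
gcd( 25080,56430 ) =6270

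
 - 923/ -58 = 923/58= 15.91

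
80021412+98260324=178281736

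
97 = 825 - 728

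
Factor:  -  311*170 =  - 2^1 * 5^1*17^1*311^1 = - 52870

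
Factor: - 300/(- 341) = 2^2*3^1 *5^2*11^ ( - 1)* 31^( - 1) 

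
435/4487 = 435/4487=0.10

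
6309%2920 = 469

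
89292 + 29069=118361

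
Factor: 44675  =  5^2*1787^1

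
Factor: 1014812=2^2*253703^1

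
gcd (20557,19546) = 337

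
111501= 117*953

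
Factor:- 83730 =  - 2^1*3^1 * 5^1*  2791^1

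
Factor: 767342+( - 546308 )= 221034=2^1*3^1*11^1*17^1*197^1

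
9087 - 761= 8326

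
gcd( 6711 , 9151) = 1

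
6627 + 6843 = 13470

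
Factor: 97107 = 3^1*32369^1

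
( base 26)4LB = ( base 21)786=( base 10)3261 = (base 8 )6275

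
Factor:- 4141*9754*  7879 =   -  2^1*41^1*101^1*4877^1*7879^1= - 318243163006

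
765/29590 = 153/5918= 0.03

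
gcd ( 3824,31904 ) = 16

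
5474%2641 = 192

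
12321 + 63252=75573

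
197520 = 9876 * 20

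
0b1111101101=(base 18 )31F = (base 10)1005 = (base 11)834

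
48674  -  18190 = 30484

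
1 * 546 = 546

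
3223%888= 559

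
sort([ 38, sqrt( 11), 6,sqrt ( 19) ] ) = [ sqrt( 11),sqrt( 19 ),6,  38 ] 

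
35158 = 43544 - 8386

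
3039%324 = 123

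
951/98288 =951/98288 = 0.01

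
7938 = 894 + 7044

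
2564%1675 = 889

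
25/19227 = 25/19227 = 0.00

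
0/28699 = 0=0.00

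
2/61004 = 1/30502 = 0.00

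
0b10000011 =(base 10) 131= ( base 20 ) 6b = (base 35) 3Q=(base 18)75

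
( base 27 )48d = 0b110001001001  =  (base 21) 72G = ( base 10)3145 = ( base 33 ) 2TA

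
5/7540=1/1508 = 0.00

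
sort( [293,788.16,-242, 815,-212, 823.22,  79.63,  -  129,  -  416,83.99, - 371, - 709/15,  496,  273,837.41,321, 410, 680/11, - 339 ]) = [ - 416, - 371, - 339,  -  242,-212, - 129, - 709/15, 680/11, 79.63 , 83.99,273 , 293, 321,  410, 496, 788.16,815,823.22,  837.41 ] 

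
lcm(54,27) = 54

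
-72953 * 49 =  - 3574697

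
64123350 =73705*870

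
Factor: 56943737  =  521^1*109297^1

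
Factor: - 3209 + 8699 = 2^1*3^2 * 5^1*61^1 = 5490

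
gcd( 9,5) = 1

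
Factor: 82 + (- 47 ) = 5^1*7^1 = 35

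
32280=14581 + 17699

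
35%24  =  11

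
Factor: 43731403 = 43731403^1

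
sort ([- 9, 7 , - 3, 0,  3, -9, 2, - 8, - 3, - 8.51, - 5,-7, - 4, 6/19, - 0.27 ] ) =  [ -9, -9,  -  8.51,- 8,-7, - 5, - 4, - 3, - 3, - 0.27, 0,6/19, 2, 3,7 ]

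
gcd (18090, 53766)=18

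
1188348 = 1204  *987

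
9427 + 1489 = 10916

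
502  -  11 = 491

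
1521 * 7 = 10647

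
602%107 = 67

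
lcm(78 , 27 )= 702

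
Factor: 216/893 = 2^3*3^3*19^ ( - 1)*47^(  -  1)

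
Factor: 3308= 2^2*827^1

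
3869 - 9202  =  -5333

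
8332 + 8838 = 17170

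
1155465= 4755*243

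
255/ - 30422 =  - 255/30422 =- 0.01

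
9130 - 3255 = 5875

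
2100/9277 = 2100/9277 = 0.23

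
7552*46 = 347392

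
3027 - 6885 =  - 3858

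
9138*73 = 667074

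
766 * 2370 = 1815420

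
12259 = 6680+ 5579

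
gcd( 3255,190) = 5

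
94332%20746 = 11348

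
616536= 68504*9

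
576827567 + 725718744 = 1302546311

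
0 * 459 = 0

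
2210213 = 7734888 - 5524675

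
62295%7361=3407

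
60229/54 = 60229/54 = 1115.35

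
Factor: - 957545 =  - 5^1*191509^1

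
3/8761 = 3/8761 = 0.00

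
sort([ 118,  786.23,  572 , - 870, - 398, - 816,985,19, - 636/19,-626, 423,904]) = [ - 870, -816, - 626, - 398 , - 636/19,19, 118,423,572,786.23,904,985]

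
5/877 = 5/877 = 0.01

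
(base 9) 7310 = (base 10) 5355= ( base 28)6n7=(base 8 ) 12353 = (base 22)B19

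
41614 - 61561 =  - 19947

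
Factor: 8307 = 3^2*13^1  *71^1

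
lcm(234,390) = 1170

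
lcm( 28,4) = 28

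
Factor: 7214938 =2^1 * 1031^1 * 3499^1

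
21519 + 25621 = 47140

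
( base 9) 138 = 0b1110100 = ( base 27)48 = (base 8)164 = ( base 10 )116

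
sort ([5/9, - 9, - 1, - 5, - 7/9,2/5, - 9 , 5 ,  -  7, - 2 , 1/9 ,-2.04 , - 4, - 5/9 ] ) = [ - 9,-9, - 7, - 5 ,  -  4, - 2.04, - 2,-1, - 7/9, - 5/9,1/9,2/5, 5/9, 5]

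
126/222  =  21/37   =  0.57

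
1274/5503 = 1274/5503= 0.23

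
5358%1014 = 288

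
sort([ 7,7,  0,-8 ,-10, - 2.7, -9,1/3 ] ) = [ - 10,-9 ,-8, - 2.7,0, 1/3,7,7] 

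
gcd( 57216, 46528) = 64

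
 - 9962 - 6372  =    -  16334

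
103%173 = 103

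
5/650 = 1/130 = 0.01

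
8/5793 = 8/5793  =  0.00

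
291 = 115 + 176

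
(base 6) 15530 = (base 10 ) 2574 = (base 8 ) 5016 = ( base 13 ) 1230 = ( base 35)23j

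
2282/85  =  2282/85 = 26.85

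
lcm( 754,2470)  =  71630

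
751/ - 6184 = - 751/6184  =  - 0.12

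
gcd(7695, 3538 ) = 1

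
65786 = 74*889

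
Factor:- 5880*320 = -1881600 = -2^9*3^1*5^2*7^2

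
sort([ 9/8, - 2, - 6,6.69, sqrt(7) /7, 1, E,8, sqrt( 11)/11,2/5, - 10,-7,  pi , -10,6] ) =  [ - 10, - 10, - 7, - 6 , - 2 , sqrt( 11 )/11,sqrt( 7) /7,  2/5 , 1,9/8, E,pi, 6 , 6.69, 8]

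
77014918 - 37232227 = 39782691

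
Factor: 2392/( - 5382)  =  -4/9 = - 2^2*3^( - 2) 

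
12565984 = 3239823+9326161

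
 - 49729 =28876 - 78605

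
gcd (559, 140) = 1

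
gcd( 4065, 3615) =15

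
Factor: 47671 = 13^1*19^1*193^1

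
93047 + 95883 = 188930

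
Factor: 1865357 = 13^1*143489^1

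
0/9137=0 = 0.00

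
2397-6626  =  -4229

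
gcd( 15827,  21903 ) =49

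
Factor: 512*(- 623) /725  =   - 2^9 *5^( - 2 )*7^1*29^(  -  1 )*89^1 =-318976/725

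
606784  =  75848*8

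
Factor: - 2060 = -2^2*5^1 * 103^1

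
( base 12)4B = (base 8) 73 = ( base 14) 43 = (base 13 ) 47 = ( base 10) 59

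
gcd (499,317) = 1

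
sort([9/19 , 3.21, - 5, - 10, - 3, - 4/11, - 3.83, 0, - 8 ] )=[ - 10,-8, - 5, - 3.83, - 3, - 4/11, 0 , 9/19,3.21 ] 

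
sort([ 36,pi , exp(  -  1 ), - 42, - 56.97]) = [ - 56.97, - 42,exp( - 1) , pi,36 ] 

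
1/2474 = 1/2474 = 0.00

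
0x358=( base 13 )50b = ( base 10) 856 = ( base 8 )1530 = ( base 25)196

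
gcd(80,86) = 2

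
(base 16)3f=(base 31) 21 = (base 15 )43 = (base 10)63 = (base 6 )143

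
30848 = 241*128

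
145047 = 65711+79336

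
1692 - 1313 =379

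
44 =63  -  19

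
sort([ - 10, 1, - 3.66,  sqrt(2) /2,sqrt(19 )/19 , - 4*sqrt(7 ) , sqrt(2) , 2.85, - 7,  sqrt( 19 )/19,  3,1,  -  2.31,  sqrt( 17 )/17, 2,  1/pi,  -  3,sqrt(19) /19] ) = [ - 4*sqrt( 7), - 10 ,-7,- 3.66,-3,-2.31,sqrt( 19) /19,sqrt (19 ) /19, sqrt( 19)/19,sqrt( 17) /17,1/pi, sqrt(2) /2, 1,  1,  sqrt( 2),  2,2.85, 3 ]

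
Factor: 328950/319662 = 5^2  *7^( -1 ) * 17^1*59^( - 1) = 425/413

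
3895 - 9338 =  - 5443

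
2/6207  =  2/6207 = 0.00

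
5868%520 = 148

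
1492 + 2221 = 3713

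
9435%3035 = 330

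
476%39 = 8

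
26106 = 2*13053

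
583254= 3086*189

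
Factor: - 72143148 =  - 2^2*3^1*7^1* 11^1*163^1*479^1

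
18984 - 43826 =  - 24842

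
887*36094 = 32015378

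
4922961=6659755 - 1736794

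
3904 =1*3904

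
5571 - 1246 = 4325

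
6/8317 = 6/8317 = 0.00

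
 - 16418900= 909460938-925879838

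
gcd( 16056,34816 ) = 8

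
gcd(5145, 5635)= 245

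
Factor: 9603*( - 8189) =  - 78638967 = - 3^2 * 11^1*19^1*97^1*431^1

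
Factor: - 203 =-7^1*29^1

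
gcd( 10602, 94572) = 18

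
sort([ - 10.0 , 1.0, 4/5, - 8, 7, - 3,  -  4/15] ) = [ - 10.0, - 8,- 3,-4/15, 4/5, 1.0,7] 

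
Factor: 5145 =3^1*5^1*7^3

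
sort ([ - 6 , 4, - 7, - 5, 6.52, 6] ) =[ - 7, - 6,  -  5,4, 6, 6.52] 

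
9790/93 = 9790/93 = 105.27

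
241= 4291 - 4050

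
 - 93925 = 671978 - 765903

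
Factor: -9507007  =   - 9507007^1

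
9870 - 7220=2650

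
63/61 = 1 + 2/61 =1.03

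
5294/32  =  165 + 7/16 = 165.44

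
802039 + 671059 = 1473098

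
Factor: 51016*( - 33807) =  - 2^3*3^1*7^1* 59^1* 191^1*911^1 =- 1724697912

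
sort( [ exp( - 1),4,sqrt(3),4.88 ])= [exp(-1),sqrt(3),  4,  4.88]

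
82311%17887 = 10763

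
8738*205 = 1791290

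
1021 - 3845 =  - 2824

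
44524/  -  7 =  - 6361 + 3/7 =- 6360.57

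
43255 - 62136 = - 18881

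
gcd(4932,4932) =4932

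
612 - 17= 595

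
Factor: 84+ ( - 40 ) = 2^2 * 11^1  =  44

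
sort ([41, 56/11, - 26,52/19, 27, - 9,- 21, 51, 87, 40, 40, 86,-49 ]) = [  -  49,-26,-21,-9, 52/19, 56/11, 27,40, 40,41, 51,  86 , 87] 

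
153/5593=9/329 = 0.03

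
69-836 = -767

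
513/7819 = 513/7819= 0.07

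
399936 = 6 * 66656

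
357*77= 27489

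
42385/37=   1145 + 20/37 = 1145.54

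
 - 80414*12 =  - 964968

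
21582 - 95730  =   - 74148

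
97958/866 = 113 + 50/433 = 113.12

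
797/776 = 797/776 = 1.03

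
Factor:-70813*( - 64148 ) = 2^2*7^1*19^1*29^1*79^1*3727^1 = 4542512324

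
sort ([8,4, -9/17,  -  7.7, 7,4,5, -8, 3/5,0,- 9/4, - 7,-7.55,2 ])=[ -8 , - 7.7,  -  7.55, - 7, - 9/4, -9/17,  0,3/5,2,4,4, 5,7, 8]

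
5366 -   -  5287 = 10653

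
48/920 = 6/115 = 0.05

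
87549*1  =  87549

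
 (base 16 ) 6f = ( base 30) 3L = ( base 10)111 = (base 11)a1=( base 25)4b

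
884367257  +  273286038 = 1157653295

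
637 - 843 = - 206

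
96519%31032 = 3423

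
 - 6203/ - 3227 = 6203/3227=1.92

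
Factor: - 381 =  - 3^1*127^1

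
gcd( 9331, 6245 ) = 1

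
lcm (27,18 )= 54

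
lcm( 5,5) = 5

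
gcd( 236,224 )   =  4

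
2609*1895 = 4944055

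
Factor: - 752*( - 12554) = 9440608 = 2^5*47^1*6277^1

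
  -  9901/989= -9901/989 = - 10.01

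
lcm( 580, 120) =3480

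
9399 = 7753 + 1646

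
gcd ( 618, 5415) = 3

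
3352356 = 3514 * 954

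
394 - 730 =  - 336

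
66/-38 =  - 2 + 5/19 = -1.74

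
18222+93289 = 111511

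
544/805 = 544/805 = 0.68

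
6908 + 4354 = 11262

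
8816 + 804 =9620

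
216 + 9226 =9442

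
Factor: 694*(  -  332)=- 230408 = - 2^3*83^1*347^1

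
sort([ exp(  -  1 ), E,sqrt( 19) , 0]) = [0, exp( - 1 ), E,sqrt( 19)]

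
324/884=81/221 = 0.37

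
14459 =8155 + 6304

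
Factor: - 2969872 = -2^4*419^1*443^1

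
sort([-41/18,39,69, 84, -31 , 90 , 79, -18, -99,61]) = [ - 99, - 31, -18, - 41/18,39,61, 69,79,84,90 ] 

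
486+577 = 1063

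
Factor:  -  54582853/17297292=- 2^(-2)*3^ ( - 1)*13^1*53^ (-1)*131^1*27197^( -1)*32051^1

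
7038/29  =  242+20/29 = 242.69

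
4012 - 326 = 3686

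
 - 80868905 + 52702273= - 28166632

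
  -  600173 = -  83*7231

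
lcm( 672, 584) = 49056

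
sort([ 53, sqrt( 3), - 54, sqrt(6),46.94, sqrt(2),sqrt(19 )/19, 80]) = [ - 54,sqrt(19 )/19, sqrt(2) , sqrt( 3),sqrt( 6), 46.94, 53, 80] 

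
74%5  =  4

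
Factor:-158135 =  - 5^1*31627^1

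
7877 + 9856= 17733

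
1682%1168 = 514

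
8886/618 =14 + 39/103 = 14.38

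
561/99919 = 561/99919 = 0.01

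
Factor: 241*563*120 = 2^3*3^1*5^1*241^1*563^1 = 16281960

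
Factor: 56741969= 1459^1*38891^1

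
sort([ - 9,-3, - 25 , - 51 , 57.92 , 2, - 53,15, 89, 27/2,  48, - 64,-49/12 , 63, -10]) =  [ - 64 ,-53,-51, - 25, - 10, - 9,  -  49/12, - 3, 2,27/2 , 15, 48,57.92, 63, 89 ]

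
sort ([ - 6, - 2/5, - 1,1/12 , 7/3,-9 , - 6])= [ - 9, - 6, - 6, - 1, - 2/5,1/12,7/3 ] 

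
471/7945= 471/7945 =0.06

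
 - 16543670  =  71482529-88026199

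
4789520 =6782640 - 1993120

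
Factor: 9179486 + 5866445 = 103^1*146077^1 = 15045931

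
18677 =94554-75877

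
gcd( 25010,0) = 25010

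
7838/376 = 20 +159/188 = 20.85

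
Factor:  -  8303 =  - 19^2*23^1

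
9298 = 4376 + 4922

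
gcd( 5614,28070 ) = 5614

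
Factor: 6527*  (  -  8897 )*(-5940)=344940070860 =2^2 * 3^3 * 5^1 * 7^1 * 11^1 * 31^1*41^1 * 61^1*  107^1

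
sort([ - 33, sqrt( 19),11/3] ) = [ - 33,11/3 , sqrt( 19)] 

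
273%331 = 273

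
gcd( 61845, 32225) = 5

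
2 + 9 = 11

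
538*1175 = 632150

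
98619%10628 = 2967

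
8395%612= 439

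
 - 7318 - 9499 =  - 16817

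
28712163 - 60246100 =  - 31533937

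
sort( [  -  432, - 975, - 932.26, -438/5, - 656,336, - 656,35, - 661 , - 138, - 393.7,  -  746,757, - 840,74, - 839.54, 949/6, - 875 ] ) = [ - 975,- 932.26, - 875, - 840, - 839.54, -746, - 661 , - 656,-656, - 432 , - 393.7, - 138,-438/5, 35, 74,949/6,336, 757]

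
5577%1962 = 1653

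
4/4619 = 4/4619 = 0.00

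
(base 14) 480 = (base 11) 745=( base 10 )896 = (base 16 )380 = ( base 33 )R5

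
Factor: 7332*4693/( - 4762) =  - 2^1*3^1*13^2*19^2*47^1*2381^( - 1)= - 17204538/2381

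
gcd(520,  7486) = 2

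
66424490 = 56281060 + 10143430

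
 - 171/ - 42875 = 171/42875 = 0.00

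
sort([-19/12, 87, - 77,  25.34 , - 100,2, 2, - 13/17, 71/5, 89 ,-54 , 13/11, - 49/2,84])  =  [ - 100, - 77, - 54, - 49/2, - 19/12, - 13/17,13/11,2, 2,71/5, 25.34,84,87,89]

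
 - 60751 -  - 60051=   -  700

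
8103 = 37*219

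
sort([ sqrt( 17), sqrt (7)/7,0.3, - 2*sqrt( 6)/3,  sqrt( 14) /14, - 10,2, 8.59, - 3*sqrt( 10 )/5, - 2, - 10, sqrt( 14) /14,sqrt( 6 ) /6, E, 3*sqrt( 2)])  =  [ - 10,-10, - 2,-3*sqrt(10) /5,-2 * sqrt( 6 )/3,  sqrt ( 14) /14,sqrt( 14)/14 , 0.3,sqrt (7) /7, sqrt( 6)/6, 2, E,sqrt( 17 ),3*sqrt(2), 8.59 ] 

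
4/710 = 2/355 = 0.01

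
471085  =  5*94217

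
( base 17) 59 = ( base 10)94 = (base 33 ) 2S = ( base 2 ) 1011110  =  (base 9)114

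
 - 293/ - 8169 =293/8169=0.04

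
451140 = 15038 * 30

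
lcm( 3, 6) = 6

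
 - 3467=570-4037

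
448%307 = 141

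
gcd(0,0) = 0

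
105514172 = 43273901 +62240271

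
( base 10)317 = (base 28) b9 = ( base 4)10331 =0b100111101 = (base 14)189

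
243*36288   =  8817984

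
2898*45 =130410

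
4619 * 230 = 1062370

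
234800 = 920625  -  685825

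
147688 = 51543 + 96145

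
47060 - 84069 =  - 37009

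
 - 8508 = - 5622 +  -2886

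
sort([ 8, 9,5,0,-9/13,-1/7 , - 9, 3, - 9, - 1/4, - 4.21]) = [ - 9,-9,-4.21, - 9/13, - 1/4,-1/7, 0,3,5,8,9]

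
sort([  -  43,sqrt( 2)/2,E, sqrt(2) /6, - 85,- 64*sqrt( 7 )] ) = [  -  64*sqrt ( 7 ), - 85, - 43, sqrt( 2 )/6, sqrt( 2 )/2, E] 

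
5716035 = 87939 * 65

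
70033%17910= 16303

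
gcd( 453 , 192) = 3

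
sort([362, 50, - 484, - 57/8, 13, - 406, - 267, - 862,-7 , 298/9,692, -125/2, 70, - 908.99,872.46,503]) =[ - 908.99, - 862, - 484 ,  -  406, - 267, - 125/2,  -  57/8, -7, 13 , 298/9,50,  70,362,503, 692, 872.46 ]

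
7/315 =1/45 = 0.02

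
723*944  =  682512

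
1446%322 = 158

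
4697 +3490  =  8187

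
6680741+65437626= 72118367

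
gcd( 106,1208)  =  2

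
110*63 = 6930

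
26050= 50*521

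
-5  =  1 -6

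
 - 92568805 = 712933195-805502000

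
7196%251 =168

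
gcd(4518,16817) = 251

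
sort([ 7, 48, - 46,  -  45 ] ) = [ - 46, -45,  7 , 48 ] 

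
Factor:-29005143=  - 3^1*1381^1*7001^1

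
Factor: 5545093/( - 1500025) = -5^( -2 )*19^1*  23^1*29^( - 1)*2069^( - 1 )*12689^1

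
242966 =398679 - 155713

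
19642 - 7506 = 12136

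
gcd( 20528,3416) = 8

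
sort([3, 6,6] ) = [ 3,6, 6 ] 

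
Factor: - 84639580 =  - 2^2 * 5^1*41^1*233^1*443^1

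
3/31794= 1/10598=0.00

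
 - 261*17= - 4437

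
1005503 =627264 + 378239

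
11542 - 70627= - 59085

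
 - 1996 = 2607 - 4603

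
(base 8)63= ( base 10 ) 51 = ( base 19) 2D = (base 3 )1220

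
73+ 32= 105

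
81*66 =5346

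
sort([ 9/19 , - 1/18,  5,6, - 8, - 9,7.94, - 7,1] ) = [ - 9, - 8, - 7, -1/18,9/19,1,5, 6,7.94]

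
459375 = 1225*375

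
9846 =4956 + 4890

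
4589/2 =2294 + 1/2 = 2294.50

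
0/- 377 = 0/1 = - 0.00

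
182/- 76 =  - 3 + 23/38 =- 2.39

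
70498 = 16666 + 53832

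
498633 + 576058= 1074691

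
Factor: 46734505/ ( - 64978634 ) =-2^( - 1)*  5^1*7^(- 1)*23^1*17669^1* 201797^( - 1)= - 2031935/2825158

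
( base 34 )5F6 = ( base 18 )117E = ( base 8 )14230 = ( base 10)6296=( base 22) d04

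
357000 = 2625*136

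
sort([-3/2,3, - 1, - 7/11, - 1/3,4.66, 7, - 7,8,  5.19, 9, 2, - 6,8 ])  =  [ - 7,-6, - 3/2,  -  1 , - 7/11,  -  1/3,2, 3, 4.66, 5.19, 7,8,8,9]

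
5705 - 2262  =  3443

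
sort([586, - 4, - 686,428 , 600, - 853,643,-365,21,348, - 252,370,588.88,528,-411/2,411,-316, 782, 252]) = [ - 853, - 686,  -  365, - 316,-252,- 411/2, -4, 21,252, 348,370, 411,428,528,586,588.88, 600,643,782 ] 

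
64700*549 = 35520300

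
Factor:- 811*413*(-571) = 191252453 = 7^1 * 59^1*571^1*811^1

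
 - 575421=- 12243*47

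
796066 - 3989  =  792077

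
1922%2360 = 1922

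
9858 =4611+5247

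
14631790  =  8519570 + 6112220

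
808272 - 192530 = 615742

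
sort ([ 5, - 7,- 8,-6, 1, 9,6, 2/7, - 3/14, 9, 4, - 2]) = [- 8, - 7,-6, - 2, - 3/14,2/7, 1, 4, 5,6,9, 9 ] 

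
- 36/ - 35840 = 9/8960 = 0.00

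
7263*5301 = 38501163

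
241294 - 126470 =114824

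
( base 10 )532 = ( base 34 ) FM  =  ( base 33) G4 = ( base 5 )4112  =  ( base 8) 1024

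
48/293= 48/293 = 0.16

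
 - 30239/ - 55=549+4/5 = 549.80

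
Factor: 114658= 2^1*57329^1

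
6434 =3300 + 3134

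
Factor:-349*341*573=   -  68192157 = -3^1* 11^1* 31^1*191^1*349^1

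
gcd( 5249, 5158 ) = 1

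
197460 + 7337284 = 7534744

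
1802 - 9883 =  -8081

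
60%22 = 16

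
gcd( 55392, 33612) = 12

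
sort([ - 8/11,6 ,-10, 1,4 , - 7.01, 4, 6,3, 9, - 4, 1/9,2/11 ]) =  [ - 10, - 7.01,  -  4 , - 8/11 , 1/9,2/11, 1 , 3, 4,4, 6,6,9]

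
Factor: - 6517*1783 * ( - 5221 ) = 60667033231 =7^3*19^1*23^1*227^1*1783^1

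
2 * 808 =1616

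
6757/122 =55+47/122 =55.39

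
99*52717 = 5218983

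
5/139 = 5/139 =0.04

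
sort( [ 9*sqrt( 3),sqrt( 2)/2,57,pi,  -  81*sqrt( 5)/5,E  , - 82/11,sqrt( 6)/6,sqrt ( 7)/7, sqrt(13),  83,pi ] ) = [ - 81 * sqrt( 5)/5, - 82/11,sqrt( 7 ) /7 , sqrt(6)/6,sqrt(2)/2, E,pi, pi, sqrt( 13 ),9 * sqrt( 3 ),57,83]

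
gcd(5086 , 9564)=2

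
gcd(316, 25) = 1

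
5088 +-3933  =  1155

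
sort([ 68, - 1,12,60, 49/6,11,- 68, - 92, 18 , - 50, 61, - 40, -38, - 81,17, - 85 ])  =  [ - 92,-85, -81, - 68, - 50, - 40,- 38, - 1,49/6,11,12,  17 , 18,60 , 61,68 ]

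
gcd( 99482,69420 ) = 2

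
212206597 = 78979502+133227095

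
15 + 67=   82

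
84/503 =84/503 = 0.17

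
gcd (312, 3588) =156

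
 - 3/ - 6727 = 3/6727=   0.00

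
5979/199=5979/199 = 30.05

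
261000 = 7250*36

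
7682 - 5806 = 1876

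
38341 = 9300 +29041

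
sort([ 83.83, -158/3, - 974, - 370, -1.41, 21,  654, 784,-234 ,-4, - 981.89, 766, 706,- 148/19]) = [ - 981.89,  -  974,-370, -234, - 158/3,-148/19,  -  4,-1.41, 21, 83.83, 654, 706, 766  ,  784]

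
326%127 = 72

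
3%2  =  1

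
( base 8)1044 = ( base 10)548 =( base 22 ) 12k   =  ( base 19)19g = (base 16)224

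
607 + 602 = 1209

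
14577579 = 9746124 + 4831455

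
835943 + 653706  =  1489649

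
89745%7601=6134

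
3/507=1/169= 0.01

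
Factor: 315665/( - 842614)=-2^(-1)*5^1*7^1*29^1*79^(-1) * 311^1*5333^( - 1)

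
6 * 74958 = 449748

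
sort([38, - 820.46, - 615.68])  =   [ - 820.46, - 615.68,38 ]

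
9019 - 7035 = 1984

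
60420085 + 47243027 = 107663112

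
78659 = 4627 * 17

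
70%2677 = 70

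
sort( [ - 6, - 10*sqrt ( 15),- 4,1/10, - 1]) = [ - 10 * sqrt( 15), - 6,-4, - 1, 1/10 ] 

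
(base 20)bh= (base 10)237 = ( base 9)283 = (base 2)11101101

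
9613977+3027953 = 12641930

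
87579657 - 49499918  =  38079739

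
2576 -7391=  - 4815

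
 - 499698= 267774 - 767472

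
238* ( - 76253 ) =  - 18148214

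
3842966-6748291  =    -  2905325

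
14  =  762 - 748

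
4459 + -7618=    - 3159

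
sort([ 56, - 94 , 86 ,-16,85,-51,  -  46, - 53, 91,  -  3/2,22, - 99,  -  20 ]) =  [-99,-94, - 53, - 51, - 46, - 20, - 16  , - 3/2,22, 56,85,86, 91]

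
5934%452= 58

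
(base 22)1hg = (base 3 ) 1012101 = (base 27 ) 15a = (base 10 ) 874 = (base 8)1552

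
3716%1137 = 305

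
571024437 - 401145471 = 169878966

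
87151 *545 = 47497295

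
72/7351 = 72/7351 = 0.01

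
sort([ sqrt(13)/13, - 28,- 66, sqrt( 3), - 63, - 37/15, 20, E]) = [ - 66, - 63, - 28,-37/15, sqrt( 13) /13,sqrt( 3),E, 20]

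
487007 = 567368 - 80361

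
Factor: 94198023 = 3^2*10466447^1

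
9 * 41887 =376983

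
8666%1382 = 374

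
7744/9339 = 704/849= 0.83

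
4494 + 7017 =11511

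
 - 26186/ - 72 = 363 + 25/36 = 363.69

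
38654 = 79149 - 40495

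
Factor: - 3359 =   -  3359^1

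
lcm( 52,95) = 4940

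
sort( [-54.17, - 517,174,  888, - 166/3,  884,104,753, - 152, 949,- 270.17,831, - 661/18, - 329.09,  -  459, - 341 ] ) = [ - 517,-459, - 341, - 329.09, - 270.17, - 152,- 166/3,-54.17, - 661/18,104,174,753 , 831,884, 888,949 ] 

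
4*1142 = 4568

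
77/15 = 5 + 2/15 = 5.13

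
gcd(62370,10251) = 9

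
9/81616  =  9/81616 = 0.00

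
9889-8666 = 1223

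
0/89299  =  0 = 0.00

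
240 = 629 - 389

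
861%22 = 3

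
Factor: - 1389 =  - 3^1*463^1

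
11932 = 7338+4594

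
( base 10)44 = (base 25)1J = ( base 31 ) 1d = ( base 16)2C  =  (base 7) 62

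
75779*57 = 4319403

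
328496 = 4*82124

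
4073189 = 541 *7529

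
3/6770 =3/6770 = 0.00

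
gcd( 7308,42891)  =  87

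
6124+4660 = 10784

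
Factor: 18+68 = 2^1*43^1 = 86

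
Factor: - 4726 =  - 2^1 * 17^1*139^1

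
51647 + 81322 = 132969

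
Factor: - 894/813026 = - 447/406513 = - 3^1*149^1*406513^( - 1) 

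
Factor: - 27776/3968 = -7= - 7^1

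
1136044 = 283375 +852669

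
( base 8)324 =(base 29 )79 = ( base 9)255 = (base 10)212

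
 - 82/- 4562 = 41/2281  =  0.02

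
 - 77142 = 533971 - 611113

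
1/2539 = 1/2539 =0.00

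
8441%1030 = 201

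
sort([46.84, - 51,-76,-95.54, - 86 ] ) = [ - 95.54, - 86, - 76, - 51,46.84]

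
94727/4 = 23681 + 3/4 = 23681.75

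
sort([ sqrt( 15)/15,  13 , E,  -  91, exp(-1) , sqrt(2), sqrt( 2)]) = [ - 91 , sqrt(15)/15 , exp(  -  1 ), sqrt( 2), sqrt(2), E , 13] 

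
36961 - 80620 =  - 43659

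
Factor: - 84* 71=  - 2^2*3^1*7^1*71^1 = -5964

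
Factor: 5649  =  3^1*7^1*269^1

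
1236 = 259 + 977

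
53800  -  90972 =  - 37172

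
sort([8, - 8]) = [ - 8, 8] 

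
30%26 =4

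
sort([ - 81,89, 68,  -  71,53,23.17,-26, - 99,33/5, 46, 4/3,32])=[ - 99, - 81, - 71, - 26,4/3,33/5, 23.17 , 32, 46,53,68,89 ]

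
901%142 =49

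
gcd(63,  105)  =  21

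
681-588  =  93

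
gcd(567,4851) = 63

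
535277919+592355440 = 1127633359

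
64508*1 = 64508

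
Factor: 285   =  3^1*5^1*19^1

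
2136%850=436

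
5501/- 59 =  - 5501/59  =  - 93.24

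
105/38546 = 105/38546 = 0.00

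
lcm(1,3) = 3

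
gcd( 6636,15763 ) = 1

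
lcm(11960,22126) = 442520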